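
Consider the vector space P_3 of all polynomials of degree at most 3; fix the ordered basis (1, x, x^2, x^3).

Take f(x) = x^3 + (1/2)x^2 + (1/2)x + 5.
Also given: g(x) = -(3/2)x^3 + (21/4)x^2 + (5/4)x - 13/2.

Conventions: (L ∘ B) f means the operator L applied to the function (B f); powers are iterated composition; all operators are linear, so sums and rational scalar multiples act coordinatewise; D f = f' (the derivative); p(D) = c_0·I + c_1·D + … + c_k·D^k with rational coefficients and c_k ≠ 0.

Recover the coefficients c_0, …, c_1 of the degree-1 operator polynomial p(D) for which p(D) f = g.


D^0 f = x^3 + (1/2)x^2 + (1/2)x + 5
D^1 f = 3x^2 + x + 1/2
matching coefficients of g against c_0 f + c_1 Df + … from the top degree down determines the c_i
solution: c_0 = -3/2, c_1 = 2

c_0 = -3/2, c_1 = 2


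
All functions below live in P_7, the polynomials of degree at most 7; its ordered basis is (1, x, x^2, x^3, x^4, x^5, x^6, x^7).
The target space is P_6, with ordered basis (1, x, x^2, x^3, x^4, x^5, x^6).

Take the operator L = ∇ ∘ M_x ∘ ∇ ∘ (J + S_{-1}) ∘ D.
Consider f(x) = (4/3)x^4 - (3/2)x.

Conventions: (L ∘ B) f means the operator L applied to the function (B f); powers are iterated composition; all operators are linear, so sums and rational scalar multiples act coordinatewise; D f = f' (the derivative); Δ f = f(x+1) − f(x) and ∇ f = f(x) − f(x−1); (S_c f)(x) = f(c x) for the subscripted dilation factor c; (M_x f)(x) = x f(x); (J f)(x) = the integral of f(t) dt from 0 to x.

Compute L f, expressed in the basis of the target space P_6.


g(x) = (64/3)x^3 - 104x^2 + 136x - 353/6

D f = (16/3)x^3 - 3/2
J D f = (4/3)x^4 - (3/2)x
S_{-1} D f = -(16/3)x^3 - 3/2
(J + S_{-1}) D f = (4/3)x^4 - (16/3)x^3 - (3/2)x - 3/2
∇ (J + S_{-1}) D f = (16/3)x^3 - 24x^2 + (64/3)x - 49/6
M_x ∇ (J + S_{-1}) D f = (16/3)x^4 - 24x^3 + (64/3)x^2 - (49/6)x
∇ M_x ∇ (J + S_{-1}) D f = (64/3)x^3 - 104x^2 + 136x - 353/6


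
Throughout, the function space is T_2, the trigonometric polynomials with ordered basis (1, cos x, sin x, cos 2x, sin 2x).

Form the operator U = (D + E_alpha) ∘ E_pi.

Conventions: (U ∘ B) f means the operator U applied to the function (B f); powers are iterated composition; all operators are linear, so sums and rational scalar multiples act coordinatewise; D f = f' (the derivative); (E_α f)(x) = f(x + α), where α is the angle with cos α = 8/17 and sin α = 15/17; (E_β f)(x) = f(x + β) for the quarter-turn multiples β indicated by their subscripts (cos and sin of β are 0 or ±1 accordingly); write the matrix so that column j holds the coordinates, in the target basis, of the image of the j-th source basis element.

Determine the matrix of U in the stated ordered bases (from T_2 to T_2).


the matrix is [[1, 0, 0, 0, 0]; [0, -8/17, -32/17, 0, 0]; [0, 32/17, -8/17, 0, 0]; [0, 0, 0, -161/289, 818/289]; [0, 0, 0, -818/289, -161/289]] (rows listed top to bottom)

image of 1: 1
image of cos x: -(8/17)cos x + (32/17)sin x
image of sin x: -(32/17)cos x - (8/17)sin x
image of cos 2x: -(161/289)cos 2x - (818/289)sin 2x
image of sin 2x: (818/289)cos 2x - (161/289)sin 2x
each image's coordinates form column j of the matrix


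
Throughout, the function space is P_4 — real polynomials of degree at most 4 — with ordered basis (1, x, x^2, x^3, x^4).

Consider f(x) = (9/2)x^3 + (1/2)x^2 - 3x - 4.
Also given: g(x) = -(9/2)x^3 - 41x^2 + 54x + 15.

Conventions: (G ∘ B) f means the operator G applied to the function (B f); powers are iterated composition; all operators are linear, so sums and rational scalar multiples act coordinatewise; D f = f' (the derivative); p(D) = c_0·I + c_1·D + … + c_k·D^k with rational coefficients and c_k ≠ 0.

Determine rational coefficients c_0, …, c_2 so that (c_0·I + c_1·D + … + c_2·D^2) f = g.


D^0 f = (9/2)x^3 + (1/2)x^2 - 3x - 4
D^1 f = (27/2)x^2 + x - 3
D^2 f = 27x + 1
matching coefficients of g against c_0 f + c_1 Df + … from the top degree down determines the c_i
solution: c_0 = -1, c_1 = -3, c_2 = 2

p(D) = -I − 3·D + 2·D^2, i.e. c_0 = -1, c_1 = -3, c_2 = 2


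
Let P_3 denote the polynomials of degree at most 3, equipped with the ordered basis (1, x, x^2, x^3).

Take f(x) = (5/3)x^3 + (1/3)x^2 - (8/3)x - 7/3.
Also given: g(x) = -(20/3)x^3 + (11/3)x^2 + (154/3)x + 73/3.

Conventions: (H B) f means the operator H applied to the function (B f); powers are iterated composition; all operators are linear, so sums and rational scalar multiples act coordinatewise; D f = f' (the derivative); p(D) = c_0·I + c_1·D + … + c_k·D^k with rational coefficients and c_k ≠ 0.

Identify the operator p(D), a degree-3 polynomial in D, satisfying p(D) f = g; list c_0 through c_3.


p(D) = -4·I + D + 4·D^2 + (3/2)·D^3, i.e. c_0 = -4, c_1 = 1, c_2 = 4, c_3 = 3/2

D^0 f = (5/3)x^3 + (1/3)x^2 - (8/3)x - 7/3
D^1 f = 5x^2 + (2/3)x - 8/3
D^2 f = 10x + 2/3
D^3 f = 10
matching coefficients of g against c_0 f + c_1 Df + … from the top degree down determines the c_i
solution: c_0 = -4, c_1 = 1, c_2 = 4, c_3 = 3/2


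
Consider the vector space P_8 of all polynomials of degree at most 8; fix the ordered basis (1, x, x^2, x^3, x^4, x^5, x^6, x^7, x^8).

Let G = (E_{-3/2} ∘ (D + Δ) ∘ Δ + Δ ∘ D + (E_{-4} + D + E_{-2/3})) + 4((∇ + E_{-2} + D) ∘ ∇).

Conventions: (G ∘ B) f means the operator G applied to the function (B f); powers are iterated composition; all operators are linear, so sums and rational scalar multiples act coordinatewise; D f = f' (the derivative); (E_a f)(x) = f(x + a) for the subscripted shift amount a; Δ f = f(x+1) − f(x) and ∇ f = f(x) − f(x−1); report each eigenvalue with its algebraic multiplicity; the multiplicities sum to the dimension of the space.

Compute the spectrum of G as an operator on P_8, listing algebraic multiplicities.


image of 1: 2
image of x: 2x + 1/3
image of x^2: 2x^2 + (2/3)x + 166/9
image of x^3: 2x^3 + x^2 + (166/3)x - 818/27
image of x^4: 2x^4 + (4/3)x^3 + (332/3)x^2 - (3272/27)x + 7306/81
image of x^5: 2x^5 + (5/3)x^4 + (1660/9)x^3 - (8180/27)x^2 + (36530/81)x - 168949/486
image of x^6: 2x^6 + 2x^5 + (830/3)x^4 - (16360/27)x^3 + (36530/27)x^2 - (168949/81)x + 5163763/2916
image of x^7: 2x^7 + (7/3)x^6 + (1162/3)x^5 - (28630/27)x^4 + (255710/81)x^3 - (1182643/162)x^2 + (36146341/2916)x - 306870953/34992
image of x^8: 2x^8 + (8/3)x^7 + (4648/9)x^6 - (45808/27)x^5 + (511420/81)x^4 - (4730572/243)x^3 + (36146341/729)x^2 - (306870953/4374)x + 1090025881/26244
the matrix is upper triangular; its diagonal is (2, 2, 2, 2, 2, 2, 2, 2, 2)
for a triangular matrix the eigenvalues are the diagonal entries, with algebraic multiplicity their repetition count

λ = 2 (multiplicity 9)


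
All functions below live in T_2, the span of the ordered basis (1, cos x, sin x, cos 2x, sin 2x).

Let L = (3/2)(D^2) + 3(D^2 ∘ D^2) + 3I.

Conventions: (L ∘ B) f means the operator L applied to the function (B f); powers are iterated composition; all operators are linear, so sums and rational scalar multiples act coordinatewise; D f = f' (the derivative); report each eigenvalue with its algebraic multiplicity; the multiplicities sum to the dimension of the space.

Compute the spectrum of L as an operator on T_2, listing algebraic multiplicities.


λ = 3 (multiplicity 1), λ = 9/2 (multiplicity 2), λ = 45 (multiplicity 2)

image of 1: 3
image of cos x: (9/2)cos x
image of sin x: (9/2)sin x
image of cos 2x: 45cos 2x
image of sin 2x: 45sin 2x
the matrix is diagonal; its diagonal is (3, 9/2, 9/2, 45, 45)
for a triangular matrix the eigenvalues are the diagonal entries, with algebraic multiplicity their repetition count


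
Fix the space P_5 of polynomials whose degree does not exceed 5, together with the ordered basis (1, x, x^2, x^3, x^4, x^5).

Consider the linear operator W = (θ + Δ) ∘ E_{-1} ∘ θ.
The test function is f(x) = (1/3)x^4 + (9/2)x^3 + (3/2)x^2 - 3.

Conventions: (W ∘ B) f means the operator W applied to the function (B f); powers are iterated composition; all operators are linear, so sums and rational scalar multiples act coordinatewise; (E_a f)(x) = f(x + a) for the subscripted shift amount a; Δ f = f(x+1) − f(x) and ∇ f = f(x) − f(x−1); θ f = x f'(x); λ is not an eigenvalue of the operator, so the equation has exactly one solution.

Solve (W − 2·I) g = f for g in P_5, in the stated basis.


write g with unknown coordinates in the stated basis and equate coefficients in (W − 2·I) g = f
solving from the highest basis element down gives g = (1/42)x^4 + (221/294)x^3 + (377/98)x^2 - 745/588
check: W g = (8/21)x^4 + (1765/294)x^3 + (901/98)x^2 - 1627/294
so W g − 2·g = (1/3)x^4 + (9/2)x^3 + (3/2)x^2 - 3 = f ✓

the result is g(x) = (1/42)x^4 + (221/294)x^3 + (377/98)x^2 - 745/588


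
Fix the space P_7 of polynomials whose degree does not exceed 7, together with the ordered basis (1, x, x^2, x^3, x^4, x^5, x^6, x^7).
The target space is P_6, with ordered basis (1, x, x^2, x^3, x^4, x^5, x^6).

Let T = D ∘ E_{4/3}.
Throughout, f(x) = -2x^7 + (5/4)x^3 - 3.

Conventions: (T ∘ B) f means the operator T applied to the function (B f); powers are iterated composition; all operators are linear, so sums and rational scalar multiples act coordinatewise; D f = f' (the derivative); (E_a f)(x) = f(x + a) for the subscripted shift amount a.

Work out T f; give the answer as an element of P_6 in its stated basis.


the image equals g(x) = -14x^6 - 112x^5 - (1120/3)x^4 - (17920/27)x^3 - (71275/108)x^2 - (27862/81)x - 52484/729

E_{4/3} f = -2x^7 - (56/3)x^6 - (224/3)x^5 - (4480/27)x^4 - (71275/324)x^3 - (13931/81)x^2 - (52484/729)x - 32849/2187
D E_{4/3} f = -14x^6 - 112x^5 - (1120/3)x^4 - (17920/27)x^3 - (71275/108)x^2 - (27862/81)x - 52484/729


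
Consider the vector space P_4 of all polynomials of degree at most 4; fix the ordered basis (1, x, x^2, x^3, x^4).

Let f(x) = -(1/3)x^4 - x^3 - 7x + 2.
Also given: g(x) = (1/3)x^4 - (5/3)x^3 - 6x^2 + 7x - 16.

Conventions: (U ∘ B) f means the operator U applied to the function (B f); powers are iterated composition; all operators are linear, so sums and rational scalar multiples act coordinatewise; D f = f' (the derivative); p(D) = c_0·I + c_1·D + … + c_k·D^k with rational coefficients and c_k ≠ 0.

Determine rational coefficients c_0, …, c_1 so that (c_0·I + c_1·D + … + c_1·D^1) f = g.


p(D) = -I + 2·D, i.e. c_0 = -1, c_1 = 2

D^0 f = -(1/3)x^4 - x^3 - 7x + 2
D^1 f = -(4/3)x^3 - 3x^2 - 7
matching coefficients of g against c_0 f + c_1 Df + … from the top degree down determines the c_i
solution: c_0 = -1, c_1 = 2


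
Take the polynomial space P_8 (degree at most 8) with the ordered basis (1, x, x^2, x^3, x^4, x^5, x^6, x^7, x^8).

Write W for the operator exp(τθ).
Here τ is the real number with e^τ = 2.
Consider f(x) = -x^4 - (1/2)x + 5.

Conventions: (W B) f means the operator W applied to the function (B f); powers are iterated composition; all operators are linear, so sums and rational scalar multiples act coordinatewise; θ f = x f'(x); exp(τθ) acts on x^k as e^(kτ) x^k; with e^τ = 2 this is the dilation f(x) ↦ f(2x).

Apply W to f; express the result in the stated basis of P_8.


the image equals g(x) = -16x^4 - x + 5

exp(τθ) x^k = e^(kτ) x^k; with e^τ = 2 this sends x^k to 2^k x^k
x ↦ 2 x
x^4 ↦ 16 x^4
applying this coordinatewise to f: exp(τθ) f = -16x^4 - x + 5


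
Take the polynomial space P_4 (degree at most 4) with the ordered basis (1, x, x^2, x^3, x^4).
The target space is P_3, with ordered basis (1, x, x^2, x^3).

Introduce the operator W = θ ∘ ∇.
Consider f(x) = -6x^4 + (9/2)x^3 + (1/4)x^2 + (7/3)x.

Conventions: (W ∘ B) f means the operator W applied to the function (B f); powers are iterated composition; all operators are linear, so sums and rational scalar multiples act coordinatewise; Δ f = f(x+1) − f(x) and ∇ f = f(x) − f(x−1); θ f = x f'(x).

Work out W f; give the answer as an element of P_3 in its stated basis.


∇ f = -24x^3 + (99/2)x^2 - 37x + 151/12
θ ∇ f = -72x^3 + 99x^2 - 37x

the image equals g(x) = -72x^3 + 99x^2 - 37x


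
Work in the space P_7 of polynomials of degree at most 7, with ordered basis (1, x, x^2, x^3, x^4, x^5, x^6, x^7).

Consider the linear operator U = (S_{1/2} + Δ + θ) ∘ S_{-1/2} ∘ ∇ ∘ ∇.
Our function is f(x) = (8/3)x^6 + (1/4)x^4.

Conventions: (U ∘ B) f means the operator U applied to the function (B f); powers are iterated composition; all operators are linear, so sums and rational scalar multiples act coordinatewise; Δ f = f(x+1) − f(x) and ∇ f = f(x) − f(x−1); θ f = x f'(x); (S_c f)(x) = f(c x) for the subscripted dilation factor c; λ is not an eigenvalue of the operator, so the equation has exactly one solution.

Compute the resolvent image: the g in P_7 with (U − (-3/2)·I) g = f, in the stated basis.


the result is g(x) = (16/9)x^6 - (319/36)x^4 - (580/9)x^3 - (4003/24)x^2 - (3584/9)x - 766/3

write g with unknown coordinates in the stated basis and equate coefficients in (U − (-3/2)·I) g = f
solving from the highest basis element down gives g = (16/9)x^6 - (319/36)x^4 - (580/9)x^3 - (4003/24)x^2 - (3584/9)x - 766/3
check: U g = (325/24)x^4 + (290/3)x^3 + (4003/16)x^2 + (1792/3)x + 383
so U g − (-3/2)·g = (8/3)x^6 + (1/4)x^4 = f ✓


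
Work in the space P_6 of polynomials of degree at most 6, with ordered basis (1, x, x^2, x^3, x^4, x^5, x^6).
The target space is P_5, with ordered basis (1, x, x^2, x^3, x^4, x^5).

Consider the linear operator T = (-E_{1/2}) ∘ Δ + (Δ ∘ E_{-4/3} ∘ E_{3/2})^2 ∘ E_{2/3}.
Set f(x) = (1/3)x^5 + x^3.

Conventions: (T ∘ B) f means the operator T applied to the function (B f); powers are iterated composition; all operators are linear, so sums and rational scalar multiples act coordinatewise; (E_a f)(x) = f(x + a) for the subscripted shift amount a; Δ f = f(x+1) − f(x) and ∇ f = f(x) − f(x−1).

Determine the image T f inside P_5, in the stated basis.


Δ f = (5/3)x^4 + (10/3)x^3 + (19/3)x^2 + (14/3)x + 4/3
E_{1/2} Δ f = (5/3)x^4 + (20/3)x^3 + (83/6)x^2 + (43/3)x + 277/48
(-E_{1/2}) Δ f = -(5/3)x^4 - (20/3)x^3 - (83/6)x^2 - (43/3)x - 277/48
E_{2/3} f = (1/3)x^5 + (10/9)x^4 + (67/27)x^3 + (242/81)x^2 + (404/243)x + 248/729
E_{3/2} E_{2/3} f = (1/3)x^5 + (65/18)x^4 + (899/54)x^3 + (13091/324)x^2 + (197561/3888)x + 608569/23328
E_{-4/3} E_{3/2} E_{2/3} f = (1/3)x^5 + (25/18)x^4 + (179/54)x^3 + (1435/324)x^2 + (11225/3888)x + 16625/23328
Δ E_{-4/3} E_{3/2} E_{2/3} f = (5/3)x^4 + (80/9)x^3 + (389/18)x^2 + (2108/81)x + 48029/3888
E_{3/2} (Δ ∘ E_{-4/3} ∘ E_{3/2}) E_{2/3} f = (5/3)x^4 + (170/9)x^3 + (757/9)x^2 + (14042/81)x + 33644/243
E_{-4/3} E_{3/2} (Δ ∘ E_{-4/3} ∘ E_{3/2}) E_{2/3} f = (5/3)x^4 + 10x^3 + (79/3)x^2 + 34x + 52/3
Δ E_{-4/3} E_{3/2} (Δ ∘ E_{-4/3} ∘ E_{3/2}) E_{2/3} f = (20/3)x^3 + 40x^2 + (268/3)x + 72
((-E_{1/2}) ∘ Δ + (Δ ∘ E_{-4/3} ∘ E_{3/2})^2 ∘ E_{2/3}) f = -(5/3)x^4 + (157/6)x^2 + 75x + 3179/48

g(x) = -(5/3)x^4 + (157/6)x^2 + 75x + 3179/48


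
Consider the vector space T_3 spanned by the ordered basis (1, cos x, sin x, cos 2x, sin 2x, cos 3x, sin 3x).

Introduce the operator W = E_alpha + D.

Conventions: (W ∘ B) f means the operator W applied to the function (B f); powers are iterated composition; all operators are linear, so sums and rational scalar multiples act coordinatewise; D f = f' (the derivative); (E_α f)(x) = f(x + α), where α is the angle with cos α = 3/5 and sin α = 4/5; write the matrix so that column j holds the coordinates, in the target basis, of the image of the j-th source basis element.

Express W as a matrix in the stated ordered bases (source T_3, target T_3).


image of 1: 1
image of cos x: (3/5)cos x - (9/5)sin x
image of sin x: (9/5)cos x + (3/5)sin x
image of cos 2x: -(7/25)cos 2x - (74/25)sin 2x
image of sin 2x: (74/25)cos 2x - (7/25)sin 2x
image of cos 3x: -(117/125)cos 3x - (419/125)sin 3x
image of sin 3x: (419/125)cos 3x - (117/125)sin 3x
each image's coordinates form column j of the matrix

the matrix is [[1, 0, 0, 0, 0, 0, 0]; [0, 3/5, 9/5, 0, 0, 0, 0]; [0, -9/5, 3/5, 0, 0, 0, 0]; [0, 0, 0, -7/25, 74/25, 0, 0]; [0, 0, 0, -74/25, -7/25, 0, 0]; [0, 0, 0, 0, 0, -117/125, 419/125]; [0, 0, 0, 0, 0, -419/125, -117/125]] (rows listed top to bottom)


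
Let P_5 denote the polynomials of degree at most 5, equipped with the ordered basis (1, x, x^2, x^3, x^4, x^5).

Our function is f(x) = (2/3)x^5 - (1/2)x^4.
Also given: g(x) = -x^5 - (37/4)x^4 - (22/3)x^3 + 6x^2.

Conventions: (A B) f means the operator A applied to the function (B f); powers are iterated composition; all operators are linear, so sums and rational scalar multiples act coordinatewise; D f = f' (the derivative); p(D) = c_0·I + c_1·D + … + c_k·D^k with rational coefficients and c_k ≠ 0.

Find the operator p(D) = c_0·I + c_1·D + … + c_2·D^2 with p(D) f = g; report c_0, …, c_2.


D^0 f = (2/3)x^5 - (1/2)x^4
D^1 f = (10/3)x^4 - 2x^3
D^2 f = (40/3)x^3 - 6x^2
matching coefficients of g against c_0 f + c_1 Df + … from the top degree down determines the c_i
solution: c_0 = -3/2, c_1 = -3, c_2 = -1

c_0 = -3/2, c_1 = -3, c_2 = -1


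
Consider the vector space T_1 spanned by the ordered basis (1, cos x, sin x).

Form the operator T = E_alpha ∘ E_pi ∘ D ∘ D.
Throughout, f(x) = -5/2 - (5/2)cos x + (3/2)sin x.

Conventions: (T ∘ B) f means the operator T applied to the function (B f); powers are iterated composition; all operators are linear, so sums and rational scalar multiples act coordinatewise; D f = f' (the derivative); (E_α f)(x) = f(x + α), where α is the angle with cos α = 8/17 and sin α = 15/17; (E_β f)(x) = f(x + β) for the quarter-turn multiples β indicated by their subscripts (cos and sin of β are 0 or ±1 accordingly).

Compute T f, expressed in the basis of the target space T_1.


D f = (3/2)cos x + (5/2)sin x
D D f = (5/2)cos x - (3/2)sin x
E_pi D D f = -(5/2)cos x + (3/2)sin x
E_alpha E_pi D D f = (5/34)cos x + (99/34)sin x

g(x) = (5/34)cos x + (99/34)sin x


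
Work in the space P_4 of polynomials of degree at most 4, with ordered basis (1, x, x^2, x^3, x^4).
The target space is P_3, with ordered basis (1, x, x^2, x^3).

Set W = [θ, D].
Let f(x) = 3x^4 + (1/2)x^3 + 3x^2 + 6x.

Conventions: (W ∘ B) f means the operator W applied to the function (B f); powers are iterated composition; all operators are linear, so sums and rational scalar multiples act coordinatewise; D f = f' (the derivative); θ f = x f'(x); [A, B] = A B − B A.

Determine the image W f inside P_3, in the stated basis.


D f = 12x^3 + (3/2)x^2 + 6x + 6
θ D f = 36x^3 + 3x^2 + 6x
θ f = 12x^4 + (3/2)x^3 + 6x^2 + 6x
D θ f = 48x^3 + (9/2)x^2 + 12x + 6
[θ, D] f = -12x^3 - (3/2)x^2 - 6x - 6

the image equals g(x) = -12x^3 - (3/2)x^2 - 6x - 6


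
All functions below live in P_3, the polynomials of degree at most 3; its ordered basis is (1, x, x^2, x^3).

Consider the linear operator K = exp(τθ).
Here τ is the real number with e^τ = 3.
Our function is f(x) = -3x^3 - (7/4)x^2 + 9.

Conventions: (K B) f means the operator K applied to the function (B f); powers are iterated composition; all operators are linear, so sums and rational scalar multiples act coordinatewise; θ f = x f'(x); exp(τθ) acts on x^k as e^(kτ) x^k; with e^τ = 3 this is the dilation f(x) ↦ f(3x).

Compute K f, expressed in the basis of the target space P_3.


exp(τθ) x^k = e^(kτ) x^k; with e^τ = 3 this sends x^k to 3^k x^k
x^2 ↦ 9 x^2
x^3 ↦ 27 x^3
applying this coordinatewise to f: exp(τθ) f = -81x^3 - (63/4)x^2 + 9

the image equals g(x) = -81x^3 - (63/4)x^2 + 9


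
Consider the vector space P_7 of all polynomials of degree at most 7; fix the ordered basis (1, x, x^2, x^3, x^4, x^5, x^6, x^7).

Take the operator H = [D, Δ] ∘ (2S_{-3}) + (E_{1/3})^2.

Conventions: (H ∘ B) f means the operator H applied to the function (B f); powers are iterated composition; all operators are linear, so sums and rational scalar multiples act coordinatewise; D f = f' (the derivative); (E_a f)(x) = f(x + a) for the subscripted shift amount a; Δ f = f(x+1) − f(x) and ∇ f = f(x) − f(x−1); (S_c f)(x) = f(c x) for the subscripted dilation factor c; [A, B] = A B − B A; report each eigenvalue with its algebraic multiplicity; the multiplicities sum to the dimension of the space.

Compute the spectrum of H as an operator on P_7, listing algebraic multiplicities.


λ = 1 (multiplicity 8)

image of 1: 1
image of x: x + 2/3
image of x^2: x^2 + (4/3)x + 4/9
image of x^3: x^3 + 2x^2 + (4/3)x + 8/27
image of x^4: x^4 + (8/3)x^3 + (8/3)x^2 + (32/27)x + 16/81
image of x^5: x^5 + (10/3)x^4 + (40/9)x^3 + (80/27)x^2 + (80/81)x + 32/243
image of x^6: x^6 + 4x^5 + (20/3)x^4 + (160/27)x^3 + (80/27)x^2 + (64/81)x + 64/729
image of x^7: x^7 + (14/3)x^6 + (28/3)x^5 + (280/27)x^4 + (560/81)x^3 + (224/81)x^2 + (448/729)x + 128/2187
the matrix is upper triangular; its diagonal is (1, 1, 1, 1, 1, 1, 1, 1)
for a triangular matrix the eigenvalues are the diagonal entries, with algebraic multiplicity their repetition count


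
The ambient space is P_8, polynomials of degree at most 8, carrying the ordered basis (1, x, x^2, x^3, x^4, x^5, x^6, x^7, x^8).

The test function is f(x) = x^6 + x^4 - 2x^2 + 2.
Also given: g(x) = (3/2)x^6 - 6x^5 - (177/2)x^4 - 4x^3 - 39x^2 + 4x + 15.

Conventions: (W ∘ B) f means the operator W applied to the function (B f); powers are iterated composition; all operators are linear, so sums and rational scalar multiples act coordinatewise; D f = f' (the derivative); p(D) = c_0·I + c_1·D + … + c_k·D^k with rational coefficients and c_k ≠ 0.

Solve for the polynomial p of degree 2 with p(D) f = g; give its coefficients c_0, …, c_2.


c_0 = 3/2, c_1 = -1, c_2 = -3

D^0 f = x^6 + x^4 - 2x^2 + 2
D^1 f = 6x^5 + 4x^3 - 4x
D^2 f = 30x^4 + 12x^2 - 4
matching coefficients of g against c_0 f + c_1 Df + … from the top degree down determines the c_i
solution: c_0 = 3/2, c_1 = -1, c_2 = -3


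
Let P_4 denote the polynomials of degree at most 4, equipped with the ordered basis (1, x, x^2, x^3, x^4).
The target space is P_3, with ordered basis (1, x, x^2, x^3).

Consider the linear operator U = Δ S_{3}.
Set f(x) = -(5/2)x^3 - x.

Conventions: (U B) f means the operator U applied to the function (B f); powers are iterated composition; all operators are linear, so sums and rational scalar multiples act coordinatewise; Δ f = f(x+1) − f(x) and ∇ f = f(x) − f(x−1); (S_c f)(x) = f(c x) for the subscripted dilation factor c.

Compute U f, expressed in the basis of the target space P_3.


S_{3} f = -(135/2)x^3 - 3x
Δ S_{3} f = -(405/2)x^2 - (405/2)x - 141/2

g(x) = -(405/2)x^2 - (405/2)x - 141/2


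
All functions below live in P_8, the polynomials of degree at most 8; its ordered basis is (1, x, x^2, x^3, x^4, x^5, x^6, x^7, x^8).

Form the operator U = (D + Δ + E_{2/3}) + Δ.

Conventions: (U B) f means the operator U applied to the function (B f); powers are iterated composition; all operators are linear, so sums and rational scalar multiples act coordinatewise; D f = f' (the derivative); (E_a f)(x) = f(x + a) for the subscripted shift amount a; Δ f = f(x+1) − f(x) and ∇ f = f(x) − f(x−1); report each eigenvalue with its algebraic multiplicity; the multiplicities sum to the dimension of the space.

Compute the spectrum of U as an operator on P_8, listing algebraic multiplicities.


λ = 1 (multiplicity 9)

image of 1: 1
image of x: x + 11/3
image of x^2: x^2 + (22/3)x + 22/9
image of x^3: x^3 + 11x^2 + (22/3)x + 62/27
image of x^4: x^4 + (44/3)x^3 + (44/3)x^2 + (248/27)x + 178/81
image of x^5: x^5 + (55/3)x^4 + (220/9)x^3 + (620/27)x^2 + (890/81)x + 518/243
image of x^6: x^6 + 22x^5 + (110/3)x^4 + (1240/27)x^3 + (890/27)x^2 + (1036/81)x + 1522/729
image of x^7: x^7 + (77/3)x^6 + (154/3)x^5 + (2170/27)x^4 + (6230/81)x^3 + (3626/81)x^2 + (10654/729)x + 4502/2187
image of x^8: x^8 + (88/3)x^7 + (616/9)x^6 + (3472/27)x^5 + (12460/81)x^4 + (29008/243)x^3 + (42616/729)x^2 + (36016/2187)x + 13378/6561
the matrix is upper triangular; its diagonal is (1, 1, 1, 1, 1, 1, 1, 1, 1)
for a triangular matrix the eigenvalues are the diagonal entries, with algebraic multiplicity their repetition count


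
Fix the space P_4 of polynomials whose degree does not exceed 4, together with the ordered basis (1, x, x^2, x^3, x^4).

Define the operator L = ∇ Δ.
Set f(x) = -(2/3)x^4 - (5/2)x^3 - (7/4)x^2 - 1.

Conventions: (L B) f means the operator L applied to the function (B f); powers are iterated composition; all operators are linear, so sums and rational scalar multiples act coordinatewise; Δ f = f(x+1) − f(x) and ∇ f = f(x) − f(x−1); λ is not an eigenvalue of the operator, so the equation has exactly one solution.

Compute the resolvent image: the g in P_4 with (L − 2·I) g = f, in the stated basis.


write g with unknown coordinates in the stated basis and equate coefficients in (L − 2·I) g = f
solving from the highest basis element down gives g = (1/3)x^4 + (5/4)x^3 + (23/8)x^2 + (15/4)x + 89/24
check: L g = 4x^2 + (15/2)x + 77/12
so L g − 2·g = -(2/3)x^4 - (5/2)x^3 - (7/4)x^2 - 1 = f ✓

g(x) = (1/3)x^4 + (5/4)x^3 + (23/8)x^2 + (15/4)x + 89/24


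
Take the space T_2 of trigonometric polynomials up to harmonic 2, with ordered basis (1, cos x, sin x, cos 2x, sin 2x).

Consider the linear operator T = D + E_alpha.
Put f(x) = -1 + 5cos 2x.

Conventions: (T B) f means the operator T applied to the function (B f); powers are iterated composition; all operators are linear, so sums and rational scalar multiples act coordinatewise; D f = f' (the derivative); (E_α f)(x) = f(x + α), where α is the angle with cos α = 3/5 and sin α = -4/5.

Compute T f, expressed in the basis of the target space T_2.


D f = -10sin 2x
E_alpha f = -1 - (7/5)cos 2x + (24/5)sin 2x
(D + E_alpha) f = -1 - (7/5)cos 2x - (26/5)sin 2x

the image equals g(x) = -1 - (7/5)cos 2x - (26/5)sin 2x


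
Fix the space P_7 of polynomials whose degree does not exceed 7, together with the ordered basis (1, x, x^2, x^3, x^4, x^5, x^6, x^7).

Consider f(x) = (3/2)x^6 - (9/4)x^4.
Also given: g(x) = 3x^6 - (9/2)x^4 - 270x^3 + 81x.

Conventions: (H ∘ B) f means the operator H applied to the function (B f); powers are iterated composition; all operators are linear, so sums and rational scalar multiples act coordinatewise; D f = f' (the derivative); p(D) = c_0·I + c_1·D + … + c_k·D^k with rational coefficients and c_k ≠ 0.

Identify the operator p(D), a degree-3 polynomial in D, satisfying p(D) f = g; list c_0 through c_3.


p(D) = 2·I − (3/2)·D^3, i.e. c_0 = 2, c_1 = 0, c_2 = 0, c_3 = -3/2

D^0 f = (3/2)x^6 - (9/4)x^4
D^1 f = 9x^5 - 9x^3
D^2 f = 45x^4 - 27x^2
D^3 f = 180x^3 - 54x
matching coefficients of g against c_0 f + c_1 Df + … from the top degree down determines the c_i
solution: c_0 = 2, c_1 = 0, c_2 = 0, c_3 = -3/2


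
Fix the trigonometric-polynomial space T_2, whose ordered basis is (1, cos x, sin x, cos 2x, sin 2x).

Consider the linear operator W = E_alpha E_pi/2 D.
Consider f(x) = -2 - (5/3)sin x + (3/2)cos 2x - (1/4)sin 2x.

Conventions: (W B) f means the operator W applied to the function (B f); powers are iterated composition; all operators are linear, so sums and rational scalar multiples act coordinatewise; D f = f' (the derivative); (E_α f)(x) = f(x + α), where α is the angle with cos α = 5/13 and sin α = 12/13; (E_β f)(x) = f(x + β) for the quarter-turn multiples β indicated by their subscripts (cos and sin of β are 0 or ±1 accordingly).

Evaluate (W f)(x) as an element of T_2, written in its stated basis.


D f = -(5/3)cos x - (1/2)cos 2x - 3sin 2x
E_pi/2 D f = (5/3)sin x + (1/2)cos 2x + 3sin 2x
E_alpha E_pi/2 D f = (20/13)cos x + (25/39)sin x + (601/338)cos 2x - (417/169)sin 2x

g(x) = (20/13)cos x + (25/39)sin x + (601/338)cos 2x - (417/169)sin 2x


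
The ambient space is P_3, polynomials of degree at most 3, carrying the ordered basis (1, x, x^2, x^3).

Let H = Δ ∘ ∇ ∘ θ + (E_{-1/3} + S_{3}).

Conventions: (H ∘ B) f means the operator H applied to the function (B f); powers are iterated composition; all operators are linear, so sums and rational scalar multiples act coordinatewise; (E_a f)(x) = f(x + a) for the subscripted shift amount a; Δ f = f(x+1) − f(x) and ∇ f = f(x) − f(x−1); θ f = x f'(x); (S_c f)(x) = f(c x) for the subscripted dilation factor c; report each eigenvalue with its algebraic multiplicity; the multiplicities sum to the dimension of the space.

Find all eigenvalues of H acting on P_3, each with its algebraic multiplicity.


image of 1: 2
image of x: 4x - 1/3
image of x^2: 10x^2 - (2/3)x + 37/9
image of x^3: 28x^3 - x^2 + (55/3)x - 1/27
the matrix is upper triangular; its diagonal is (2, 4, 10, 28)
for a triangular matrix the eigenvalues are the diagonal entries, with algebraic multiplicity their repetition count

λ = 2 (multiplicity 1), λ = 4 (multiplicity 1), λ = 10 (multiplicity 1), λ = 28 (multiplicity 1)


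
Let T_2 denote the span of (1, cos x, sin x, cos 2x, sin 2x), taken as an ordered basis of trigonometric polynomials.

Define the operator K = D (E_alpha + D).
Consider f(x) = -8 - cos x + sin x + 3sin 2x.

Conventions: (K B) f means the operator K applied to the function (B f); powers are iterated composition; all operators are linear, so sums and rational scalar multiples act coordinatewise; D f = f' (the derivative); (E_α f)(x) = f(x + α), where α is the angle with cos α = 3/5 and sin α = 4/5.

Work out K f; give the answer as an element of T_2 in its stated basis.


the result is g(x) = (12/5)cos x - (6/5)sin x - (42/25)cos 2x - (444/25)sin 2x

E_alpha f = -8 + (1/5)cos x + (7/5)sin x + (72/25)cos 2x - (21/25)sin 2x
D f = cos x + sin x + 6cos 2x
(E_alpha + D) f = -8 + (6/5)cos x + (12/5)sin x + (222/25)cos 2x - (21/25)sin 2x
D (E_alpha + D) f = (12/5)cos x - (6/5)sin x - (42/25)cos 2x - (444/25)sin 2x


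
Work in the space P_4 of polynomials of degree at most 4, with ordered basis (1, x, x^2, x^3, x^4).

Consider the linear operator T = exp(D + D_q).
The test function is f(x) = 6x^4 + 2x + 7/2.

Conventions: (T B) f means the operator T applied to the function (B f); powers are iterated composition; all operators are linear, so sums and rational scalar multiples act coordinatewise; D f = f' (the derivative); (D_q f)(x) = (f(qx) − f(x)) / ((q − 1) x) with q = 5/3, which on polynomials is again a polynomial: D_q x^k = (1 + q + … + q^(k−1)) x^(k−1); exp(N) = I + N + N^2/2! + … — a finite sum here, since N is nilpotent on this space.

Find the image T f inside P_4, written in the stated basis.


order-1 term: (760/9)x^3 + 4
order-2 term: (28880/81)x^2
order-3 term: (404320/729)x
order-4 term: 202160/729
the series for exp(D + D_q) f terminates at order 4
exp(D + D_q) f = 6x^4 + (760/9)x^3 + (28880/81)x^2 + (405778/729)x + 415255/1458

the image equals g(x) = 6x^4 + (760/9)x^3 + (28880/81)x^2 + (405778/729)x + 415255/1458


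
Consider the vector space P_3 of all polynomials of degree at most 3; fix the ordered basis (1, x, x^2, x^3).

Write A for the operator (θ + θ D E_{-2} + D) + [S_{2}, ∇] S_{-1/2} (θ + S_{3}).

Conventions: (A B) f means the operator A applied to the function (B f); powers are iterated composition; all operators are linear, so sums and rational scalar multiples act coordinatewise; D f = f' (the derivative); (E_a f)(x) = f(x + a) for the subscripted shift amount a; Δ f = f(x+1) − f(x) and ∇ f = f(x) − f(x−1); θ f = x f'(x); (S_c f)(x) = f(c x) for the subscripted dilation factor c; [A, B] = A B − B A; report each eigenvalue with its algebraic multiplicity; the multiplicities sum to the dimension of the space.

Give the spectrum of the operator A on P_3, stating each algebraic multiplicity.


image of 1: 0
image of x: x + 3
image of x^2: 2x^2 - 7x + 33/4
image of x^3: 3x^3 + 54x^2 - (159/2)x + 105/4
the matrix is upper triangular; its diagonal is (0, 1, 2, 3)
for a triangular matrix the eigenvalues are the diagonal entries, with algebraic multiplicity their repetition count

λ = 0 (multiplicity 1), λ = 1 (multiplicity 1), λ = 2 (multiplicity 1), λ = 3 (multiplicity 1)


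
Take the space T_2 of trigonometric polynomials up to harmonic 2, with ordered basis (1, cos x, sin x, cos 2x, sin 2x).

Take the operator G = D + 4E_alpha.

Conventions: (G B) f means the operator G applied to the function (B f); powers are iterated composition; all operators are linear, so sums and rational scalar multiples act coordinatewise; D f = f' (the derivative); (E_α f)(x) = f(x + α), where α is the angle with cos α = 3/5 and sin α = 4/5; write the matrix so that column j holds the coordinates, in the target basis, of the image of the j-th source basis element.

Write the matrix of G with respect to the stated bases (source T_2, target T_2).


image of 1: 4
image of cos x: (12/5)cos x - (21/5)sin x
image of sin x: (21/5)cos x + (12/5)sin x
image of cos 2x: -(28/25)cos 2x - (146/25)sin 2x
image of sin 2x: (146/25)cos 2x - (28/25)sin 2x
each image's coordinates form column j of the matrix

the matrix is [[4, 0, 0, 0, 0]; [0, 12/5, 21/5, 0, 0]; [0, -21/5, 12/5, 0, 0]; [0, 0, 0, -28/25, 146/25]; [0, 0, 0, -146/25, -28/25]] (rows listed top to bottom)


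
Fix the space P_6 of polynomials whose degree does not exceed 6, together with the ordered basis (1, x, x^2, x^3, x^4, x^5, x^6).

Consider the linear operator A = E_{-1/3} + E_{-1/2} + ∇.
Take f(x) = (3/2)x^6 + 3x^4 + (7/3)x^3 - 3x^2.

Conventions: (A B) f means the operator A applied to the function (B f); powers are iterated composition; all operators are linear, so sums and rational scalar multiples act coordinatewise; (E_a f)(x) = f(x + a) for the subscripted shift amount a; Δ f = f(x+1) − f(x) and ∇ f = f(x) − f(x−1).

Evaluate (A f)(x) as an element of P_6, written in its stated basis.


E_{-1/3} f = (3/2)x^6 - 3x^5 + (11/2)x^4 - (25/9)x^3 - (55/18)x^2 + (62/27)x - 185/486
E_{-1/2} f = (3/2)x^6 - (9/2)x^5 + (69/8)x^4 - (89/12)x^3 - (19/32)x^2 + (95/32)x - 319/384
∇ f = 9x^5 - (45/2)x^4 + 42x^3 - (67/2)x^2 + 8x + 5/6
(E_{-1/3} + E_{-1/2} + ∇) f = 3x^6 + (3/2)x^5 - (67/8)x^4 + (1145/36)x^3 - (10699/288)x^2 + (11461/864)x - 11759/31104

the image equals g(x) = 3x^6 + (3/2)x^5 - (67/8)x^4 + (1145/36)x^3 - (10699/288)x^2 + (11461/864)x - 11759/31104


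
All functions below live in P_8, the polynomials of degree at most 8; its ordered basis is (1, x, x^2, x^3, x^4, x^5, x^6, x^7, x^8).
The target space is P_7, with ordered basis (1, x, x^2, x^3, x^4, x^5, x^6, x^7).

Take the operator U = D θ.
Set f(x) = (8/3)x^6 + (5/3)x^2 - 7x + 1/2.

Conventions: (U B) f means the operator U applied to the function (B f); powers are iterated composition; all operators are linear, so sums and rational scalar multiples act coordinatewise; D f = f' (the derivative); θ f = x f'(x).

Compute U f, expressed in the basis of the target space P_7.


g(x) = 96x^5 + (20/3)x - 7

θ f = 16x^6 + (10/3)x^2 - 7x
D θ f = 96x^5 + (20/3)x - 7


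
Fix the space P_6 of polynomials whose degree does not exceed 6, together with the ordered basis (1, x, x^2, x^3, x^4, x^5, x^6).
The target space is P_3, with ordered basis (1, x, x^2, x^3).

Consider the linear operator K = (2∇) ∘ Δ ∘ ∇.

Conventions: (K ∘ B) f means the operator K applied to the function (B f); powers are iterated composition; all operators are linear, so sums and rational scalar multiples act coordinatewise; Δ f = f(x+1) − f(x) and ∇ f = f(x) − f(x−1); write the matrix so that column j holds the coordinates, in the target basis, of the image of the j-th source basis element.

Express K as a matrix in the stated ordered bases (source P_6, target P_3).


the matrix is [[0, 0, 0, 12, -24, 60, -120]; [0, 0, 0, 0, 48, -120, 360]; [0, 0, 0, 0, 0, 120, -360]; [0, 0, 0, 0, 0, 0, 240]] (rows listed top to bottom)

image of 1: 0
image of x: 0
image of x^2: 0
image of x^3: 12
image of x^4: 48x - 24
image of x^5: 120x^2 - 120x + 60
image of x^6: 240x^3 - 360x^2 + 360x - 120
each image's coordinates form column j of the matrix


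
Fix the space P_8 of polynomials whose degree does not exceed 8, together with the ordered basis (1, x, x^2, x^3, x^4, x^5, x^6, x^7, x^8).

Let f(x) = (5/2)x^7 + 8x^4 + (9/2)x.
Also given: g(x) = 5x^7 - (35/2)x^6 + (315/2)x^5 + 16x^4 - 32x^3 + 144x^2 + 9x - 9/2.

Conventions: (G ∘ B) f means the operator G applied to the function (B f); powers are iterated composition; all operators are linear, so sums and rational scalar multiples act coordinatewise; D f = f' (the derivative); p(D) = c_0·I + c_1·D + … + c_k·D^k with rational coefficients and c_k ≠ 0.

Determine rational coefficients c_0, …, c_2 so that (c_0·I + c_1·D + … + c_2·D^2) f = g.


D^0 f = (5/2)x^7 + 8x^4 + (9/2)x
D^1 f = (35/2)x^6 + 32x^3 + 9/2
D^2 f = 105x^5 + 96x^2
matching coefficients of g against c_0 f + c_1 Df + … from the top degree down determines the c_i
solution: c_0 = 2, c_1 = -1, c_2 = 3/2

c_0 = 2, c_1 = -1, c_2 = 3/2


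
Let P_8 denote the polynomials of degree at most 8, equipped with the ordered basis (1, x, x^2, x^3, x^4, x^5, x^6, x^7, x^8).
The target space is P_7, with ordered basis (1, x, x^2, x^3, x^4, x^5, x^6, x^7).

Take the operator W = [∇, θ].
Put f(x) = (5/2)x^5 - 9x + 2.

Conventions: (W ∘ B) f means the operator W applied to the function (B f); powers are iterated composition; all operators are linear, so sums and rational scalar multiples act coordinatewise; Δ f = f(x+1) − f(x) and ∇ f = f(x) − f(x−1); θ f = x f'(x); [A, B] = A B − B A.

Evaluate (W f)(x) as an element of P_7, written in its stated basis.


the image equals g(x) = (25/2)x^4 - 50x^3 + 75x^2 - 50x + 7/2

θ f = (25/2)x^5 - 9x
∇ θ f = (125/2)x^4 - 125x^3 + 125x^2 - (125/2)x + 7/2
∇ f = (25/2)x^4 - 25x^3 + 25x^2 - (25/2)x - 13/2
θ ∇ f = 50x^4 - 75x^3 + 50x^2 - (25/2)x
[∇, θ] f = (25/2)x^4 - 50x^3 + 75x^2 - 50x + 7/2


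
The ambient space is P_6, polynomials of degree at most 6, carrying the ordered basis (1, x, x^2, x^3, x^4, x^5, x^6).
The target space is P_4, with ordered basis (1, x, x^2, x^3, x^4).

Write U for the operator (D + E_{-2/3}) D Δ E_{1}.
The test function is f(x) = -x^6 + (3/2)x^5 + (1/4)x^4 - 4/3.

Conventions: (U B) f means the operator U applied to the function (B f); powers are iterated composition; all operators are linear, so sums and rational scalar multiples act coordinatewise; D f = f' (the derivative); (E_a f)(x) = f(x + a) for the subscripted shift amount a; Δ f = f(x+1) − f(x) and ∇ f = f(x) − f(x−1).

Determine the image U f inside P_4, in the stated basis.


E_{1} f = -x^6 - (9/2)x^5 - (29/4)x^4 - 4x^3 + (3/2)x^2 + (5/2)x - 7/12
Δ E_{1} f = -6x^5 - (75/2)x^4 - 94x^3 - (231/2)x^2 - (133/2)x - 51/4
D Δ E_{1} f = -30x^4 - 150x^3 - 282x^2 - 231x - 133/2
D (D Δ E_{1}) f = -120x^3 - 450x^2 - 564x - 231
E_{-2/3} (D Δ E_{1}) f = -30x^4 - 70x^3 - 62x^2 - (175/9)x + 37/54
(D + E_{-2/3}) (D Δ E_{1}) f = -30x^4 - 190x^3 - 512x^2 - (5251/9)x - 12437/54

g(x) = -30x^4 - 190x^3 - 512x^2 - (5251/9)x - 12437/54


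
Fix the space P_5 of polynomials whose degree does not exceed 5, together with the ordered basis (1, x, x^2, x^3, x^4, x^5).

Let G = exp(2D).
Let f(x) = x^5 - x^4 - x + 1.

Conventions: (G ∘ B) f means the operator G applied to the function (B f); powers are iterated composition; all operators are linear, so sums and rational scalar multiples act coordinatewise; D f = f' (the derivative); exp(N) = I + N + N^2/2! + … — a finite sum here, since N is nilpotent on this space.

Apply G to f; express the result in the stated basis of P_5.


order-1 term: 10x^4 - 8x^3 - 2
order-2 term: 40x^3 - 24x^2
order-3 term: 80x^2 - 32x
order-4 term: 80x - 16
order-5 term: 32
the series for exp(2D) f terminates at order 5
exp(2D) f = x^5 + 9x^4 + 32x^3 + 56x^2 + 47x + 15

g(x) = x^5 + 9x^4 + 32x^3 + 56x^2 + 47x + 15


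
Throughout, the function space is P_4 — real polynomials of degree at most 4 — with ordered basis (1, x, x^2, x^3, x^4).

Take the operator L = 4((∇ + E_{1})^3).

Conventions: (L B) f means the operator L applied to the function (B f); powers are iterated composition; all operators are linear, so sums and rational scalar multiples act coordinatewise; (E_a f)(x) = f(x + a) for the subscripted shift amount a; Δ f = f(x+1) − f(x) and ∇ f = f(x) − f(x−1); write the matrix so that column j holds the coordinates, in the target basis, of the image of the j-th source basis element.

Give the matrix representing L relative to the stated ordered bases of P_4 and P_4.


the matrix is [[4, 24, 96, 216, 384]; [0, 4, 48, 288, 864]; [0, 0, 4, 72, 576]; [0, 0, 0, 4, 96]; [0, 0, 0, 0, 4]] (rows listed top to bottom)

image of 1: 4
image of x: 4x + 24
image of x^2: 4x^2 + 48x + 96
image of x^3: 4x^3 + 72x^2 + 288x + 216
image of x^4: 4x^4 + 96x^3 + 576x^2 + 864x + 384
each image's coordinates form column j of the matrix
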